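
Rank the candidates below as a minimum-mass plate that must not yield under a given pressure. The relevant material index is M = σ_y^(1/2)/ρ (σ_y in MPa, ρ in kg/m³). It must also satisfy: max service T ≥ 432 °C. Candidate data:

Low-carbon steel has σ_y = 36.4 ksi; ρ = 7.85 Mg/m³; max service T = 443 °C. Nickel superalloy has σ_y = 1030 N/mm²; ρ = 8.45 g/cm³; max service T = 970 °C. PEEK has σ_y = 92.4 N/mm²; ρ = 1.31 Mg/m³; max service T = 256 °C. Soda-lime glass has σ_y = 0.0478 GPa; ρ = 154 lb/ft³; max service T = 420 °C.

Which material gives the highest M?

Screen on constraints: max service T ≥ 432 °C. Survivors: low-carbon steel, nickel superalloy.
Convert each candidate to consistent units, then evaluate M:
  low-carbon steel: σ_y = 251.0 MPa, ρ = 7850 kg/m³
  nickel superalloy: σ_y = 1030 MPa, ρ = 8450 kg/m³
  nickel superalloy: M = 3.80×10⁻³
  low-carbon steel: M = 2.02×10⁻³
Nickel superalloy has the largest M.

nickel superalloy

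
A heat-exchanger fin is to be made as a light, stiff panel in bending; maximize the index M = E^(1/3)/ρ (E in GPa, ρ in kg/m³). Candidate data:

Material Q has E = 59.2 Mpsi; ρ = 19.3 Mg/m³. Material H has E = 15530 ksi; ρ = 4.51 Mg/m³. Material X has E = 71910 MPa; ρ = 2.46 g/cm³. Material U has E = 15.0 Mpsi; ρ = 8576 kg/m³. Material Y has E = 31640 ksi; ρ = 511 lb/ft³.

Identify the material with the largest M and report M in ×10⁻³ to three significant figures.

material X, M = 1.69×10⁻³

After converting to SI:
  material Q: E = 408.2 GPa, ρ = 19300 kg/m³
  material H: E = 107.1 GPa, ρ = 4510 kg/m³
  material X: E = 71.91 GPa, ρ = 2460 kg/m³
  material U: E = 103.4 GPa, ρ = 8576 kg/m³
  material Y: E = 218.2 GPa, ρ = 8185 kg/m³
  material X: M = 1.69×10⁻³
  material H: M = 1.05×10⁻³
  material Y: M = 0.735×10⁻³
  material U: M = 0.547×10⁻³
  material Q: M = 0.384×10⁻³
Material X has the largest M.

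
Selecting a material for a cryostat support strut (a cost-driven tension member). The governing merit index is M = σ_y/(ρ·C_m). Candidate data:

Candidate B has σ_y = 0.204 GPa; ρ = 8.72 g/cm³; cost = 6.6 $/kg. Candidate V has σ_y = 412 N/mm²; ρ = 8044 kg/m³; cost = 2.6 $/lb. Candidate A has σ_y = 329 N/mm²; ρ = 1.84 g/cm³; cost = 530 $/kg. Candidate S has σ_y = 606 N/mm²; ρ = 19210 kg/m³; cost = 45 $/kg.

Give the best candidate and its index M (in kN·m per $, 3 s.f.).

After converting to SI:
  candidate B: σ_y = 204.0 MPa, ρ = 8720 kg/m³, cost = 6.600 $/kg
  candidate V: σ_y = 412.0 MPa, ρ = 8044 kg/m³, cost = 5.732 $/kg
  candidate A: σ_y = 329.0 MPa, ρ = 1840 kg/m³, cost = 530.0 $/kg
  candidate S: σ_y = 606.0 MPa, ρ = 19210 kg/m³, cost = 45.00 $/kg
  candidate V: M = 8.94 kN·m per $
  candidate B: M = 3.54 kN·m per $
  candidate S: M = 0.701 kN·m per $
  candidate A: M = 0.337 kN·m per $
Candidate V has the largest M.

candidate V, M = 8.94 kN·m per $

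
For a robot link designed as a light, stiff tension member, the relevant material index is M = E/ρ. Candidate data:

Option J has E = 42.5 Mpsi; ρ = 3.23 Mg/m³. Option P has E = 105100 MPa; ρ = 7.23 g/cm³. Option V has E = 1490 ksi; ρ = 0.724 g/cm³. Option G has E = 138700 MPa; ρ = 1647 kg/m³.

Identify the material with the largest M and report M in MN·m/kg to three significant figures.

option J, M = 90.7 MN·m/kg

Convert each candidate to consistent units, then evaluate M:
  option J: E = 293.0 GPa, ρ = 3230 kg/m³
  option P: E = 105.1 GPa, ρ = 7230 kg/m³
  option V: E = 10.27 GPa, ρ = 724.0 kg/m³
  option G: E = 138.7 GPa, ρ = 1647 kg/m³
  option J: M = 90.7 MN·m/kg
  option G: M = 84.2 MN·m/kg
  option P: M = 14.5 MN·m/kg
  option V: M = 14.2 MN·m/kg
Highest index: option J.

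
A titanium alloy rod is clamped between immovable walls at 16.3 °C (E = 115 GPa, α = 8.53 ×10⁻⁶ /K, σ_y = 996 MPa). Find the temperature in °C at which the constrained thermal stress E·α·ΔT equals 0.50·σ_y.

524 °C

E·α·ΔT = 498.0 MPa ⇒ ΔT = 498.0 / (115.0×10³ × 8.53×10⁻⁶) = 507.7 K.
T = 16.3 + 507.7 = 524.0 °C.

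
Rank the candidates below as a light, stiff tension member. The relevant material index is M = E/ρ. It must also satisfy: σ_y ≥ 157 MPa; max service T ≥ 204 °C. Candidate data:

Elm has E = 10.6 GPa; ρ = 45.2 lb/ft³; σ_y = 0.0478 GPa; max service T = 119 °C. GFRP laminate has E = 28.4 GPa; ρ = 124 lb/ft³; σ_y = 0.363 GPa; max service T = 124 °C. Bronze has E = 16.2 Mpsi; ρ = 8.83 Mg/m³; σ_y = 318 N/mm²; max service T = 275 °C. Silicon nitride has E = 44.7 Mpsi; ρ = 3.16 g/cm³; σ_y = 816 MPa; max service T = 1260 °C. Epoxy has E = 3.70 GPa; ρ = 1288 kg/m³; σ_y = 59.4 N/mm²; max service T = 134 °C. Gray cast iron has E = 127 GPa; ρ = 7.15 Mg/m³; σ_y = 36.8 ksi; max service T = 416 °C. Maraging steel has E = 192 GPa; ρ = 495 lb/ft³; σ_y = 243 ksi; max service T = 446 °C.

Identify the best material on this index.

Screen on constraints: σ_y ≥ 157 MPa; max service T ≥ 204 °C. Survivors: bronze, silicon nitride, gray cast iron, maraging steel.
Convert each candidate to consistent units, then evaluate M:
  bronze: E = 111.7 GPa, ρ = 8830 kg/m³
  silicon nitride: E = 308.2 GPa, ρ = 3160 kg/m³
  gray cast iron: E = 127.0 GPa, ρ = 7150 kg/m³
  maraging steel: E = 192.0 GPa, ρ = 7929 kg/m³
  silicon nitride: M = 97.5 MN·m/kg
  maraging steel: M = 24.2 MN·m/kg
  gray cast iron: M = 17.8 MN·m/kg
  bronze: M = 12.6 MN·m/kg
The maximum is for silicon nitride.

silicon nitride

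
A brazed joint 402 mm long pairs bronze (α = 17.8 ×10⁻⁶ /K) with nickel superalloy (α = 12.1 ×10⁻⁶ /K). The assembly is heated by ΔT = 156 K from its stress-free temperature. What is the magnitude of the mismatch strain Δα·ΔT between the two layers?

Δα = |17.8 − 12.1|×10⁻⁶/K = 5.70×10⁻⁶/K.
Mismatch strain = Δα·ΔT = 5.70×10⁻⁶ × 156.0 = 8.89×10⁻⁴.

8.89×10⁻⁴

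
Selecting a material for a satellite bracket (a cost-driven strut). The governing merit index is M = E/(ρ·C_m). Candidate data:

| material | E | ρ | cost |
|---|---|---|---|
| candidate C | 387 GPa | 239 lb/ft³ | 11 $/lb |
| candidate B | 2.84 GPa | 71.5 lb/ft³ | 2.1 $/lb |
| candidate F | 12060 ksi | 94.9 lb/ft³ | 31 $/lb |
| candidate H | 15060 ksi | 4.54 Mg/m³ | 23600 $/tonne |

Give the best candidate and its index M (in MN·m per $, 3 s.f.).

In SI units:
  candidate C: E = 387.0 GPa, ρ = 3828 kg/m³, cost = 24.25 $/kg
  candidate B: E = 2.840 GPa, ρ = 1145 kg/m³, cost = 4.630 $/kg
  candidate F: E = 83.15 GPa, ρ = 1520 kg/m³, cost = 68.34 $/kg
  candidate H: E = 103.8 GPa, ρ = 4540 kg/m³, cost = 23.60 $/kg
  candidate C: M = 4.17 MN·m per $
  candidate H: M = 0.969 MN·m per $
  candidate F: M = 0.800 MN·m per $
  candidate B: M = 0.536 MN·m per $
Highest index: candidate C.

candidate C, M = 4.17 MN·m per $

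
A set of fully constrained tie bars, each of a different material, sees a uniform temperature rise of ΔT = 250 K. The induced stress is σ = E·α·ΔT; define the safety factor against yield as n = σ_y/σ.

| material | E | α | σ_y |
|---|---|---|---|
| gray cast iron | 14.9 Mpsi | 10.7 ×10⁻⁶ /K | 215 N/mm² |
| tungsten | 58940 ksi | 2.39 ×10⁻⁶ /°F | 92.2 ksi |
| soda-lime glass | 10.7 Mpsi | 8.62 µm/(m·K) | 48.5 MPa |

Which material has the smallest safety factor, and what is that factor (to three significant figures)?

soda-lime glass, n = 0.305

With everything in SI (GPa, ×10⁻⁶/K, MPa):
  gray cast iron: E = 102.7, α = 10.7, σ_y = 215.0 → σ = 275 MPa, n = 0.782
  tungsten: E = 406.4, α = 4.30, σ_y = 635.7 → σ = 437 MPa, n = 1.45
  soda-lime glass: E = 73.77, α = 8.62, σ_y = 48.50 → σ = 159 MPa, n = 0.305
Smallest n: soda-lime glass with n = 0.305.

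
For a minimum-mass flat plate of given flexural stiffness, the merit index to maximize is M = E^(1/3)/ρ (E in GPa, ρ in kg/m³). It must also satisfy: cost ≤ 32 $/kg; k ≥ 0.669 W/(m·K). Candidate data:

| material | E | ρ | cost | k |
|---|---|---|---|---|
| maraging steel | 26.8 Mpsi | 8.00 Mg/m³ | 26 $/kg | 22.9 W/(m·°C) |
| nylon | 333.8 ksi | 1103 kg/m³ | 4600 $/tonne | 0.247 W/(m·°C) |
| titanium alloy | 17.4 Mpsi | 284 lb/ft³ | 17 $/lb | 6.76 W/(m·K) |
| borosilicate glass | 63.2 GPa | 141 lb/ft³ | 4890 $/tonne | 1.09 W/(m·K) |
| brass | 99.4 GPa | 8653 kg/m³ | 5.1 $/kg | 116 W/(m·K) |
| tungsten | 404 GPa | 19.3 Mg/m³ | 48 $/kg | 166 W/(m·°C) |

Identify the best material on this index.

Screen on constraints: cost ≤ 32 $/kg; k ≥ 0.669 W/(m·K). Survivors: maraging steel, borosilicate glass, brass.
In SI units:
  maraging steel: E = 184.8 GPa, ρ = 8000 kg/m³
  borosilicate glass: E = 63.20 GPa, ρ = 2259 kg/m³
  brass: E = 99.40 GPa, ρ = 8653 kg/m³
  borosilicate glass: M = 1.76×10⁻³
  maraging steel: M = 0.712×10⁻³
  brass: M = 0.535×10⁻³
Borosilicate glass has the largest M.

borosilicate glass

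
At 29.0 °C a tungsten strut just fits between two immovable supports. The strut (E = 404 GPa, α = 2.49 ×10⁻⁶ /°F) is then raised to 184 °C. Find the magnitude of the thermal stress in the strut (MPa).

α = 2.49×10⁻⁶/°F × 9/5 = 4.48×10⁻⁶/K.
ΔT = 155.0 K. Constrained thermal stress σ = E·α·ΔT = 404.0×10³ MPa × 4.48×10⁻⁶ × 155.0 = 281 MPa (compressive).

281 MPa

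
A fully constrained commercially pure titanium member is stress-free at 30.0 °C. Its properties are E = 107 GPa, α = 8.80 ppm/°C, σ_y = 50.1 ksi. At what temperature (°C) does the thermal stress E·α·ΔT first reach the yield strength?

397 °C

σ_y = 50.1 ksi = 345.4 MPa.
E·α·ΔT = 345.4 MPa ⇒ ΔT = 345.4 / (107.0×10³ × 8.80×10⁻⁶) = 366.9 K.
T = 30.0 + 366.9 = 396.9 °C.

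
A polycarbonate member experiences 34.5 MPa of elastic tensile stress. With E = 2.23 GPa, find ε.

0.0155

ε = σ/E = 34.5 / 2230 = 0.0155.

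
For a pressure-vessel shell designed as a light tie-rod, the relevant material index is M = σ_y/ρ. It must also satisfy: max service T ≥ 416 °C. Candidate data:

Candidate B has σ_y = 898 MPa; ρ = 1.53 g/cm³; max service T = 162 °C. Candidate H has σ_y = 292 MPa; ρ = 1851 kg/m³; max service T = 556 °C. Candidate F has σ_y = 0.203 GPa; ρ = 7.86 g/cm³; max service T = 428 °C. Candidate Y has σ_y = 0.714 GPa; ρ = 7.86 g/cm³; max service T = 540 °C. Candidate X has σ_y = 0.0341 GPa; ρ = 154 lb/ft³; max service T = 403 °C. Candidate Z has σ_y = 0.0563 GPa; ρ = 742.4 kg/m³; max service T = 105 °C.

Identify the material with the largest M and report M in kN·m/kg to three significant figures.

candidate H, M = 158 kN·m/kg

Screen on constraints: max service T ≥ 416 °C. Survivors: candidate H, candidate F, candidate Y.
Normalizing units and computing the index:
  candidate H: σ_y = 292.0 MPa, ρ = 1851 kg/m³
  candidate F: σ_y = 203.0 MPa, ρ = 7860 kg/m³
  candidate Y: σ_y = 714.0 MPa, ρ = 7860 kg/m³
  candidate H: M = 158 kN·m/kg
  candidate Y: M = 90.8 kN·m/kg
  candidate F: M = 25.8 kN·m/kg
Candidate H ranks first.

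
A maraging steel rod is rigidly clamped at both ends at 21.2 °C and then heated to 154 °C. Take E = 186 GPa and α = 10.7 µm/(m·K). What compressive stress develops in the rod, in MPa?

264 MPa

ΔT = 132.8 K. Constrained thermal stress σ = E·α·ΔT = 186.0×10³ MPa × 10.7×10⁻⁶ × 132.8 = 264 MPa (compressive).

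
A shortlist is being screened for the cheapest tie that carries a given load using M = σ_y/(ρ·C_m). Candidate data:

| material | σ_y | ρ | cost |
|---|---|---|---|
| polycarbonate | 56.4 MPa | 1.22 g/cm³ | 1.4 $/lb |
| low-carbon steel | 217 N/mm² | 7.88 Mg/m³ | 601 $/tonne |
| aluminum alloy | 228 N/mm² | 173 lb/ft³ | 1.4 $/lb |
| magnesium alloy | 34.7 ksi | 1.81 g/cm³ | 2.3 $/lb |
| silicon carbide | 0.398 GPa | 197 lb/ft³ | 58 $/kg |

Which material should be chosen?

In SI units:
  polycarbonate: σ_y = 56.40 MPa, ρ = 1220 kg/m³, cost = 3.086 $/kg
  low-carbon steel: σ_y = 217.0 MPa, ρ = 7880 kg/m³, cost = 0.6010 $/kg
  aluminum alloy: σ_y = 228.0 MPa, ρ = 2771 kg/m³, cost = 3.086 $/kg
  magnesium alloy: σ_y = 239.2 MPa, ρ = 1810 kg/m³, cost = 5.071 $/kg
  silicon carbide: σ_y = 398.0 MPa, ρ = 3156 kg/m³, cost = 58.00 $/kg
  low-carbon steel: M = 45.8 kN·m per $
  aluminum alloy: M = 26.7 kN·m per $
  magnesium alloy: M = 26.1 kN·m per $
  polycarbonate: M = 15.0 kN·m per $
  silicon carbide: M = 2.17 kN·m per $
Low-carbon steel has the largest M.

low-carbon steel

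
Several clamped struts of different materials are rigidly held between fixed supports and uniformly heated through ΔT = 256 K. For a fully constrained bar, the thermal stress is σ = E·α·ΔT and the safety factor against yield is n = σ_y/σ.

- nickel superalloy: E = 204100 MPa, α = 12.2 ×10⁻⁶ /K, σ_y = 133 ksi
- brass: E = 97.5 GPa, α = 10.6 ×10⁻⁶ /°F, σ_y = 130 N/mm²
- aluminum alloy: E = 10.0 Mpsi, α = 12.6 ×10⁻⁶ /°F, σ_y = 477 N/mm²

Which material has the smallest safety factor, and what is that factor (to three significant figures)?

brass, n = 0.273

In consistent units (E in GPa, α in ×10⁻⁶/K, σ_y in MPa):
  nickel superalloy: E = 204.1, α = 12.2, σ_y = 917.0 → σ = 637 MPa, n = 1.44
  brass: E = 97.50, α = 19.1, σ_y = 130.0 → σ = 476 MPa, n = 0.273
  aluminum alloy: E = 68.95, α = 22.7, σ_y = 477.0 → σ = 400 MPa, n = 1.19
Brass has the lowest safety factor, n = 0.273.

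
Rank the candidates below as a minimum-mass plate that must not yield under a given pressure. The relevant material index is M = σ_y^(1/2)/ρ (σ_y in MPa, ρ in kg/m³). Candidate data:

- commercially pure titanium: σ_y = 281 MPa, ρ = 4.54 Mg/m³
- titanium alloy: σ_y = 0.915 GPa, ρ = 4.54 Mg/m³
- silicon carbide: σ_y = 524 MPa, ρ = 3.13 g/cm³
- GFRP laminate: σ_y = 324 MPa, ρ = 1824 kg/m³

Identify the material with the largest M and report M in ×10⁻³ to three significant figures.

After converting to SI:
  commercially pure titanium: σ_y = 281.0 MPa, ρ = 4540 kg/m³
  titanium alloy: σ_y = 915.0 MPa, ρ = 4540 kg/m³
  silicon carbide: σ_y = 524.0 MPa, ρ = 3130 kg/m³
  GFRP laminate: σ_y = 324.0 MPa, ρ = 1824 kg/m³
  GFRP laminate: M = 9.87×10⁻³
  silicon carbide: M = 7.31×10⁻³
  titanium alloy: M = 6.66×10⁻³
  commercially pure titanium: M = 3.69×10⁻³
GFRP laminate has the largest M.

GFRP laminate, M = 9.87×10⁻³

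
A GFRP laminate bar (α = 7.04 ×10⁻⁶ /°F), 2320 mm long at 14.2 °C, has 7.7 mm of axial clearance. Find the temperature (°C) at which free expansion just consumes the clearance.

α = 7.04×10⁻⁶/°F × 9/5 = 12.7×10⁻⁶/K.
α·L₀·ΔT = 7.7 mm ⇒ ΔT = 7.7 / (12.7×10⁻⁶ × 2320.0) = 261.9 K.
T = 14.2 + 261.9 = 276.1 °C.

276 °C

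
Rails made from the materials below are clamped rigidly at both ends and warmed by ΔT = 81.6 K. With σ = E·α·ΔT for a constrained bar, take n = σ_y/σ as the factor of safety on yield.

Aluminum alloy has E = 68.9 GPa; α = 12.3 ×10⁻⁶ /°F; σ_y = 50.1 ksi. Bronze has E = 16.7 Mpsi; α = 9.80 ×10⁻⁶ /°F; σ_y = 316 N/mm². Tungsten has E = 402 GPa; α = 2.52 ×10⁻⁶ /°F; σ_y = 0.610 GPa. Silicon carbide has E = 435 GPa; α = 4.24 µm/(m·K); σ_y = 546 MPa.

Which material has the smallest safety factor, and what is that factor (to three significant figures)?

Per material, after unit conversion:
  aluminum alloy: E = 68.90, α = 22.1, σ_y = 345.4 → σ = 124 MPa, n = 2.78
  bronze: E = 115.1, α = 17.6, σ_y = 316.0 → σ = 166 MPa, n = 1.91
  tungsten: E = 402.0, α = 4.54, σ_y = 610.0 → σ = 149 MPa, n = 4.10
  silicon carbide: E = 435.0, α = 4.24, σ_y = 546.0 → σ = 151 MPa, n = 3.63
Bronze has the lowest safety factor, n = 1.91.

bronze, n = 1.91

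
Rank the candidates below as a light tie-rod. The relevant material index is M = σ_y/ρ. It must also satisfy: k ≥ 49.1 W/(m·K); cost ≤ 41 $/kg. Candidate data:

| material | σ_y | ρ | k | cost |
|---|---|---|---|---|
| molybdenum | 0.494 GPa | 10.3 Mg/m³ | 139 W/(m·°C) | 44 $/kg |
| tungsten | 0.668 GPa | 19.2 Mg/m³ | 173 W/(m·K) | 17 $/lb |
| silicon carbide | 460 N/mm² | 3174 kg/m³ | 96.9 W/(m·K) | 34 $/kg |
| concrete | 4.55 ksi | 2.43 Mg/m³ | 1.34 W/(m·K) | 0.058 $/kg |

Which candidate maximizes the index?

Screen on constraints: k ≥ 49.1 W/(m·K); cost ≤ 41 $/kg. Survivors: tungsten, silicon carbide.
In SI units:
  tungsten: σ_y = 668.0 MPa, ρ = 19200 kg/m³
  silicon carbide: σ_y = 460.0 MPa, ρ = 3174 kg/m³
  silicon carbide: M = 145 kN·m/kg
  tungsten: M = 34.8 kN·m/kg
Silicon carbide has the largest M.

silicon carbide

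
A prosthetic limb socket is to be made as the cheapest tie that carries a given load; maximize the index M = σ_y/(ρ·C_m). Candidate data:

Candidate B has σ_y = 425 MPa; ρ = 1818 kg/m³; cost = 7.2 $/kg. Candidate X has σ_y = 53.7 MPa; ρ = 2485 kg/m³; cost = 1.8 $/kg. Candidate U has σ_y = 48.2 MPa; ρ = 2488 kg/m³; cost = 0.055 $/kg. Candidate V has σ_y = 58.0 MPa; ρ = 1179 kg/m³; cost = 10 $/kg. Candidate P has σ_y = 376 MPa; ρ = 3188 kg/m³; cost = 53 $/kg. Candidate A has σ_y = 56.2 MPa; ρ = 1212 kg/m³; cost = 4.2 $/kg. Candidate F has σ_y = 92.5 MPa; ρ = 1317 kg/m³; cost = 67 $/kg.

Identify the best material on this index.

Per-candidate index values:
  candidate U: M = 352 kN·m per $
  candidate B: M = 32.5 kN·m per $
  candidate X: M = 12.0 kN·m per $
  candidate A: M = 11.0 kN·m per $
  candidate V: M = 4.92 kN·m per $
  candidate P: M = 2.23 kN·m per $
  candidate F: M = 1.05 kN·m per $
Highest index: candidate U.

candidate U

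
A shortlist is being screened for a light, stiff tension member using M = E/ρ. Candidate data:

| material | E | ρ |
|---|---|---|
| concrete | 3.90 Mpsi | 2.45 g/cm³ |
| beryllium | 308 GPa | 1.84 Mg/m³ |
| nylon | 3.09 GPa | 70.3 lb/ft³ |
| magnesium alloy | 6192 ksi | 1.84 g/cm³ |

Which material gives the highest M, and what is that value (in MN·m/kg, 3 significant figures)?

beryllium, M = 167 MN·m/kg

Normalizing units and computing the index:
  concrete: E = 26.89 GPa, ρ = 2450 kg/m³
  beryllium: E = 308.0 GPa, ρ = 1840 kg/m³
  nylon: E = 3.090 GPa, ρ = 1126 kg/m³
  magnesium alloy: E = 42.69 GPa, ρ = 1840 kg/m³
  beryllium: M = 167 MN·m/kg
  magnesium alloy: M = 23.2 MN·m/kg
  concrete: M = 11.0 MN·m/kg
  nylon: M = 2.74 MN·m/kg
The maximum is for beryllium.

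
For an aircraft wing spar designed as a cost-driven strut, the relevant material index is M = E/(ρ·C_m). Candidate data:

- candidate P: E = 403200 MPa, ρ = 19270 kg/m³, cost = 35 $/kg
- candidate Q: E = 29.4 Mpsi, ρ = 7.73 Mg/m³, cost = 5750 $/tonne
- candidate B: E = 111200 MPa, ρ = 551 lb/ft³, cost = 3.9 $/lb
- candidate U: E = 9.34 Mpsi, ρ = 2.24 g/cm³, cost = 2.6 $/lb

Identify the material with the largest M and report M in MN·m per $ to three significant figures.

Convert each candidate to consistent units, then evaluate M:
  candidate P: E = 403.2 GPa, ρ = 19270 kg/m³, cost = 35.00 $/kg
  candidate Q: E = 202.7 GPa, ρ = 7730 kg/m³, cost = 5.750 $/kg
  candidate B: E = 111.2 GPa, ρ = 8826 kg/m³, cost = 8.598 $/kg
  candidate U: E = 64.40 GPa, ρ = 2240 kg/m³, cost = 5.732 $/kg
  candidate U: M = 5.02 MN·m per $
  candidate Q: M = 4.56 MN·m per $
  candidate B: M = 1.47 MN·m per $
  candidate P: M = 0.598 MN·m per $
The maximum is for candidate U.

candidate U, M = 5.02 MN·m per $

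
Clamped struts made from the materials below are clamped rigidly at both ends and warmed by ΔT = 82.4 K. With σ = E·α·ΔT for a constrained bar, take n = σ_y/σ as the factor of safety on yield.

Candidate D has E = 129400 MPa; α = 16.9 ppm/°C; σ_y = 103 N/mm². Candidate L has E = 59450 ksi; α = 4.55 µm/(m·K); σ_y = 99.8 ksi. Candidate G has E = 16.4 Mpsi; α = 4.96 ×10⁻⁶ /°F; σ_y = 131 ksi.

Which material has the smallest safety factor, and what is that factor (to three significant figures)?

candidate D, n = 0.572

Converting E to GPa, α to ×10⁻⁶/K, σ_y to MPa, then σ and n for each:
  candidate D: E = 129.4, α = 16.9, σ_y = 103.0 → σ = 180 MPa, n = 0.572
  candidate L: E = 409.9, α = 4.55, σ_y = 688.1 → σ = 154 MPa, n = 4.48
  candidate G: E = 113.1, α = 8.93, σ_y = 903.2 → σ = 83.2 MPa, n = 10.9
Smallest n: candidate D with n = 0.572.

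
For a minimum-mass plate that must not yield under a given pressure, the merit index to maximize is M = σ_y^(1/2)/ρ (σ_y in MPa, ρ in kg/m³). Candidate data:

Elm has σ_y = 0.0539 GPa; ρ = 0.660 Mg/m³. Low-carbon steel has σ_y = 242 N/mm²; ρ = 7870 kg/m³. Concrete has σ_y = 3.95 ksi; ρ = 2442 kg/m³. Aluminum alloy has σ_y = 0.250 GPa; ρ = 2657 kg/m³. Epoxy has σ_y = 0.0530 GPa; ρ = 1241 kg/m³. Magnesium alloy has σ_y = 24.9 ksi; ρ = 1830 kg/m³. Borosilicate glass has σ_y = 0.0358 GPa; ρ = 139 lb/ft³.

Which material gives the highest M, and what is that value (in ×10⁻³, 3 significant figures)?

Putting every candidate on a common basis:
  elm: σ_y = 53.90 MPa, ρ = 660.0 kg/m³
  low-carbon steel: σ_y = 242.0 MPa, ρ = 7870 kg/m³
  concrete: σ_y = 27.23 MPa, ρ = 2442 kg/m³
  aluminum alloy: σ_y = 250.0 MPa, ρ = 2657 kg/m³
  epoxy: σ_y = 53.00 MPa, ρ = 1241 kg/m³
  magnesium alloy: σ_y = 171.7 MPa, ρ = 1830 kg/m³
  borosilicate glass: σ_y = 35.80 MPa, ρ = 2227 kg/m³
  elm: M = 11.1×10⁻³
  magnesium alloy: M = 7.16×10⁻³
  aluminum alloy: M = 5.95×10⁻³
  epoxy: M = 5.87×10⁻³
  borosilicate glass: M = 2.69×10⁻³
  concrete: M = 2.14×10⁻³
  low-carbon steel: M = 1.98×10⁻³
Highest index: elm.

elm, M = 11.1×10⁻³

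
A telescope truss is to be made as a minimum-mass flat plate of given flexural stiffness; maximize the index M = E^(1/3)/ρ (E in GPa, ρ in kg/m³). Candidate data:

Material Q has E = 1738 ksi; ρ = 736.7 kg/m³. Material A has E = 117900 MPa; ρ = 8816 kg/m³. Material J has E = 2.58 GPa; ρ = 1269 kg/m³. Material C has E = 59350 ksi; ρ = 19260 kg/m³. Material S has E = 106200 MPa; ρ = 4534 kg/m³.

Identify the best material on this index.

Convert each candidate to consistent units, then evaluate M:
  material Q: E = 11.98 GPa, ρ = 736.7 kg/m³
  material A: E = 117.9 GPa, ρ = 8816 kg/m³
  material J: E = 2.580 GPa, ρ = 1269 kg/m³
  material C: E = 409.2 GPa, ρ = 19260 kg/m³
  material S: E = 106.2 GPa, ρ = 4534 kg/m³
  material Q: M = 3.11×10⁻³
  material J: M = 1.08×10⁻³
  material S: M = 1.04×10⁻³
  material A: M = 0.556×10⁻³
  material C: M = 0.385×10⁻³
Material Q ranks first.

material Q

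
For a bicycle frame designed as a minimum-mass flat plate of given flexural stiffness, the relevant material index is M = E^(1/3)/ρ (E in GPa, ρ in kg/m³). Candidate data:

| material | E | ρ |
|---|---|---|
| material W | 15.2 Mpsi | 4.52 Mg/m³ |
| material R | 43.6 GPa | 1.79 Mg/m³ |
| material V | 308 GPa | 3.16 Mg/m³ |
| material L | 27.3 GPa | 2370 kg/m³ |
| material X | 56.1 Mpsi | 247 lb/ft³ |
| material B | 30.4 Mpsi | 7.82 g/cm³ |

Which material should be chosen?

Convert each candidate to consistent units, then evaluate M:
  material W: E = 104.8 GPa, ρ = 4520 kg/m³
  material R: E = 43.60 GPa, ρ = 1790 kg/m³
  material V: E = 308.0 GPa, ρ = 3160 kg/m³
  material L: E = 27.30 GPa, ρ = 2370 kg/m³
  material X: E = 386.8 GPa, ρ = 3957 kg/m³
  material B: E = 209.6 GPa, ρ = 7820 kg/m³
  material V: M = 2.14×10⁻³
  material R: M = 1.97×10⁻³
  material X: M = 1.84×10⁻³
  material L: M = 1.27×10⁻³
  material W: M = 1.04×10⁻³
  material B: M = 0.760×10⁻³
The maximum is for material V.

material V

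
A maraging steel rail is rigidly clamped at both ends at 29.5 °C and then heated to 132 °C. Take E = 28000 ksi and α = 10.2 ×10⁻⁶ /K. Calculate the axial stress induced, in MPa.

E = 28000 ksi = 193.1 GPa.
ΔT = 102.5 K. Constrained thermal stress σ = E·α·ΔT = 193.1×10³ MPa × 10.2×10⁻⁶ × 102.5 = 202 MPa (compressive).

202 MPa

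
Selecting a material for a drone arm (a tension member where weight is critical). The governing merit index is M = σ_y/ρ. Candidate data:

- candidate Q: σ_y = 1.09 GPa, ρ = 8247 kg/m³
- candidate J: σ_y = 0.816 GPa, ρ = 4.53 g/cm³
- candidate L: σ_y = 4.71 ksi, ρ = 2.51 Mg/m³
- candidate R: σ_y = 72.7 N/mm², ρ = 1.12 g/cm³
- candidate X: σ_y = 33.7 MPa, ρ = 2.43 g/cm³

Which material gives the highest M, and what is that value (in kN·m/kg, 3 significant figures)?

candidate J, M = 180 kN·m/kg

After converting to SI:
  candidate Q: σ_y = 1090 MPa, ρ = 8247 kg/m³
  candidate J: σ_y = 816.0 MPa, ρ = 4530 kg/m³
  candidate L: σ_y = 32.47 MPa, ρ = 2510 kg/m³
  candidate R: σ_y = 72.70 MPa, ρ = 1120 kg/m³
  candidate X: σ_y = 33.70 MPa, ρ = 2430 kg/m³
  candidate J: M = 180 kN·m/kg
  candidate Q: M = 132 kN·m/kg
  candidate R: M = 64.9 kN·m/kg
  candidate X: M = 13.9 kN·m/kg
  candidate L: M = 12.9 kN·m/kg
Candidate J has the largest M.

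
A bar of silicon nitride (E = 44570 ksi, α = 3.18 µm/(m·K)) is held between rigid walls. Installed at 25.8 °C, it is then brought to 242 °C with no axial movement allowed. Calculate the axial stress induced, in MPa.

211 MPa

E = 44570 ksi = 307.3 GPa.
ΔT = 216.2 K. Constrained thermal stress σ = E·α·ΔT = 307.3×10³ MPa × 3.18×10⁻⁶ × 216.2 = 211 MPa (compressive).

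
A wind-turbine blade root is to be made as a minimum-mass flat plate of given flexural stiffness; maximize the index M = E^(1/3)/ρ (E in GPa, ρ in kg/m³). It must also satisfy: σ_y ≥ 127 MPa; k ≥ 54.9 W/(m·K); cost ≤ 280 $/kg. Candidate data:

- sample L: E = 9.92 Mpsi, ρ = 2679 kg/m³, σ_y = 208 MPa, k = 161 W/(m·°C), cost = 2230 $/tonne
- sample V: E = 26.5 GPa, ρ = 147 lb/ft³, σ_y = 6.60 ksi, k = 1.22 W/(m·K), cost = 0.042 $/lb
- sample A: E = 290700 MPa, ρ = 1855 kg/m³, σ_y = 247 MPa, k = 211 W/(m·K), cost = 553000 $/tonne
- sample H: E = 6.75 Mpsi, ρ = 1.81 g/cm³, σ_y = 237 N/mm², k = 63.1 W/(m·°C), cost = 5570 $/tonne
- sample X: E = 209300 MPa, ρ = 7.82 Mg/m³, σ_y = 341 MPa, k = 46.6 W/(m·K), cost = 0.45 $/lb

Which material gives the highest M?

sample H

Screen on constraints: σ_y ≥ 127 MPa; k ≥ 54.9 W/(m·K); cost ≤ 280 $/kg. Survivors: sample L, sample H.
In SI units:
  sample L: E = 68.40 GPa, ρ = 2679 kg/m³
  sample H: E = 46.54 GPa, ρ = 1810 kg/m³
  sample H: M = 1.99×10⁻³
  sample L: M = 1.53×10⁻³
Highest index: sample H.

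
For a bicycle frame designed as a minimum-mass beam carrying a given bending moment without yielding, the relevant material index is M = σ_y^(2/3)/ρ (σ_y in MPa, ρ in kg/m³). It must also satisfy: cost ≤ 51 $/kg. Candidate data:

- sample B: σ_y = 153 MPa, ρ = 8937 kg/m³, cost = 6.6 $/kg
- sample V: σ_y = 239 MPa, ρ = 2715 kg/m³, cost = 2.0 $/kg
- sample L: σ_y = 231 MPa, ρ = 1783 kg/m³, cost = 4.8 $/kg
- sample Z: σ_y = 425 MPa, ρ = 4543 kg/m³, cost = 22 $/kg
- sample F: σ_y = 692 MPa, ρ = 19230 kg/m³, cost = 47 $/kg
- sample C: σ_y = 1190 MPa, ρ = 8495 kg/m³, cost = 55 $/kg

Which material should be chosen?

sample L

Screen on constraints: cost ≤ 51 $/kg. Survivors: sample B, sample V, sample L, sample Z, sample F.
Evaluate M for each candidate:
  sample L: M = 21.1×10⁻³
  sample V: M = 14.2×10⁻³
  sample Z: M = 12.4×10⁻³
  sample F: M = 4.07×10⁻³
  sample B: M = 3.20×10⁻³
The maximum is for sample L.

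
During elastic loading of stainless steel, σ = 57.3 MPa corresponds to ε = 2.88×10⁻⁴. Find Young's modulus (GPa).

E = σ/ε = 57.3 MPa / 2.88×10⁻⁴ = 199000 MPa = 199 GPa.

199 GPa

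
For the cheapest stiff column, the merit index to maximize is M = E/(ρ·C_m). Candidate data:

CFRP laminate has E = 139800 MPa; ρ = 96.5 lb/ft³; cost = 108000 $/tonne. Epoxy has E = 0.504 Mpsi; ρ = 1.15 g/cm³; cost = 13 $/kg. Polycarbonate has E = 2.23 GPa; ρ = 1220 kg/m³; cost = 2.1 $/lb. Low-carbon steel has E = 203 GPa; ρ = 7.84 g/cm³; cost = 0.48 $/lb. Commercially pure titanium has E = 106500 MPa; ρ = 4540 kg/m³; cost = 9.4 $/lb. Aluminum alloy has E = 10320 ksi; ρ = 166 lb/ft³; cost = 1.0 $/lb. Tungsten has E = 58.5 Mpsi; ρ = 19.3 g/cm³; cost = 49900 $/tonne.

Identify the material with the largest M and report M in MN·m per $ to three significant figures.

In SI units:
  CFRP laminate: E = 139.8 GPa, ρ = 1546 kg/m³, cost = 108.0 $/kg
  epoxy: E = 3.475 GPa, ρ = 1150 kg/m³, cost = 13.00 $/kg
  polycarbonate: E = 2.230 GPa, ρ = 1220 kg/m³, cost = 4.630 $/kg
  low-carbon steel: E = 203.0 GPa, ρ = 7840 kg/m³, cost = 1.058 $/kg
  commercially pure titanium: E = 106.5 GPa, ρ = 4540 kg/m³, cost = 20.72 $/kg
  aluminum alloy: E = 71.15 GPa, ρ = 2659 kg/m³, cost = 2.205 $/kg
  tungsten: E = 403.3 GPa, ρ = 19300 kg/m³, cost = 49.90 $/kg
  low-carbon steel: M = 24.5 MN·m per $
  aluminum alloy: M = 12.1 MN·m per $
  commercially pure titanium: M = 1.13 MN·m per $
  CFRP laminate: M = 0.837 MN·m per $
  tungsten: M = 0.419 MN·m per $
  polycarbonate: M = 0.395 MN·m per $
  epoxy: M = 0.232 MN·m per $
Low-carbon steel ranks first.

low-carbon steel, M = 24.5 MN·m per $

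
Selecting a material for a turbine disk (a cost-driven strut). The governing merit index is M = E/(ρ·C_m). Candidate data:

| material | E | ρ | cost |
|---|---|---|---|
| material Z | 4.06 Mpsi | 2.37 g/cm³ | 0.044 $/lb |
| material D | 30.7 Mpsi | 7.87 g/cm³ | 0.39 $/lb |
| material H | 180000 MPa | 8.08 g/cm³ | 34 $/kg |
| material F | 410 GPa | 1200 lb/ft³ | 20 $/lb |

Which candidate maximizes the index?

After converting to SI:
  material Z: E = 27.99 GPa, ρ = 2370 kg/m³, cost = 0.09700 $/kg
  material D: E = 211.7 GPa, ρ = 7870 kg/m³, cost = 0.8598 $/kg
  material H: E = 180.0 GPa, ρ = 8080 kg/m³, cost = 34.00 $/kg
  material F: E = 410.0 GPa, ρ = 19220 kg/m³, cost = 44.09 $/kg
  material Z: M = 122 MN·m per $
  material D: M = 31.3 MN·m per $
  material H: M = 0.655 MN·m per $
  material F: M = 0.484 MN·m per $
Highest index: material Z.

material Z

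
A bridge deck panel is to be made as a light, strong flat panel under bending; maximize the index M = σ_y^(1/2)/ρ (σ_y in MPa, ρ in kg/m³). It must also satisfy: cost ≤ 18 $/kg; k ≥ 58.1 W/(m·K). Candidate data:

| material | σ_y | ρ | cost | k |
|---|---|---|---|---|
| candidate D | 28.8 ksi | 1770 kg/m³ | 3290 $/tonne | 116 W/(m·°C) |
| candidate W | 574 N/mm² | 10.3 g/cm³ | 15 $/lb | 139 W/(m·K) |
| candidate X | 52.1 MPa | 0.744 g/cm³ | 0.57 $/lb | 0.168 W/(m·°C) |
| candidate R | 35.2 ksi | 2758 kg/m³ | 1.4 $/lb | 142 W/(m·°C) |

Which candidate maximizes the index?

Screen on constraints: cost ≤ 18 $/kg; k ≥ 58.1 W/(m·K). Survivors: candidate D, candidate R.
Normalizing units and computing the index:
  candidate D: σ_y = 198.6 MPa, ρ = 1770 kg/m³
  candidate R: σ_y = 242.7 MPa, ρ = 2758 kg/m³
  candidate D: M = 7.96×10⁻³
  candidate R: M = 5.65×10⁻³
Candidate D ranks first.

candidate D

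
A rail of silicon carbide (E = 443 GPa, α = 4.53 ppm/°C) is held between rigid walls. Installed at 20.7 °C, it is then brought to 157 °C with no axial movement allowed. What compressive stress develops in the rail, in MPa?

ΔT = 136.3 K. Constrained thermal stress σ = E·α·ΔT = 443.0×10³ MPa × 4.53×10⁻⁶ × 136.3 = 274 MPa (compressive).

274 MPa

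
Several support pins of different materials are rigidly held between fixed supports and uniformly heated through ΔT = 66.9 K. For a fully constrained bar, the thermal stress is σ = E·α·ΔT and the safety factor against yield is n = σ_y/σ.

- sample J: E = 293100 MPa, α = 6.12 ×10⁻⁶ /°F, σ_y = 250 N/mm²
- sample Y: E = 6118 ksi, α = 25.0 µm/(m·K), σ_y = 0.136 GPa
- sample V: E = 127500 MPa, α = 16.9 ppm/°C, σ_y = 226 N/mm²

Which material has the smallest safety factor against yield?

sample J

With everything in SI (GPa, ×10⁻⁶/K, MPa):
  sample J: E = 293.1, α = 11.0, σ_y = 250.0 → σ = 216 MPa, n = 1.16
  sample Y: E = 42.18, α = 25.0, σ_y = 136.0 → σ = 70.5 MPa, n = 1.93
  sample V: E = 127.5, α = 16.9, σ_y = 226.0 → σ = 144 MPa, n = 1.57
Sample J has the lowest safety factor, n = 1.16.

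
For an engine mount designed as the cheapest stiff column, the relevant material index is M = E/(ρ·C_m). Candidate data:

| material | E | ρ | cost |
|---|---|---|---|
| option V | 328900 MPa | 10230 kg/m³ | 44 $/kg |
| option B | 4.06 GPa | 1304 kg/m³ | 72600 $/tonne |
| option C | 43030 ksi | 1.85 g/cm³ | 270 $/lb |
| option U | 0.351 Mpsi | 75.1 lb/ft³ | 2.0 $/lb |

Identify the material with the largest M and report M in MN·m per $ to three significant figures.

Putting every candidate on a common basis:
  option V: E = 328.9 GPa, ρ = 10230 kg/m³, cost = 44.00 $/kg
  option B: E = 4.060 GPa, ρ = 1304 kg/m³, cost = 72.60 $/kg
  option C: E = 296.7 GPa, ρ = 1850 kg/m³, cost = 595.2 $/kg
  option U: E = 2.420 GPa, ρ = 1203 kg/m³, cost = 4.409 $/kg
  option V: M = 0.731 MN·m per $
  option U: M = 0.456 MN·m per $
  option C: M = 0.269 MN·m per $
  option B: M = 0.0429 MN·m per $
The maximum is for option V.

option V, M = 0.731 MN·m per $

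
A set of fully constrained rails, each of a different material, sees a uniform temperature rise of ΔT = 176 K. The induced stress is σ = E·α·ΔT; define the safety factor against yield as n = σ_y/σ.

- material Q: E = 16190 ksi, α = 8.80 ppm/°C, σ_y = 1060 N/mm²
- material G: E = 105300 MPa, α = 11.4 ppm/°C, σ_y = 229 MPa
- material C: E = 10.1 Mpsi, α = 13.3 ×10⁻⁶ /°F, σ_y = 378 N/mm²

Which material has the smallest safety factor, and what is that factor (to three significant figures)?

material G, n = 1.08

Converting E to GPa, α to ×10⁻⁶/K, σ_y to MPa, then σ and n for each:
  material Q: E = 111.6, α = 8.80, σ_y = 1060 → σ = 173 MPa, n = 6.13
  material G: E = 105.3, α = 11.4, σ_y = 229.0 → σ = 211 MPa, n = 1.08
  material C: E = 69.64, α = 23.9, σ_y = 378.0 → σ = 293 MPa, n = 1.29
The minimum is material G at n = 1.08.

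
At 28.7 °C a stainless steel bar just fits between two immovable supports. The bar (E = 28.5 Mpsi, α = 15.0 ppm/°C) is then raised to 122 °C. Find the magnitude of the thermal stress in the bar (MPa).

275 MPa

E = 28.5 Mpsi = 196.5 GPa.
ΔT = 93.30 K. Constrained thermal stress σ = E·α·ΔT = 196.5×10³ MPa × 15.0×10⁻⁶ × 93.30 = 275 MPa (compressive).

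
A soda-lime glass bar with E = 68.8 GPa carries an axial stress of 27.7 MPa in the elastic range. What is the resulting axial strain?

4.03×10⁻⁴

ε = σ/E = 27.7 / 68800 = 4.03×10⁻⁴.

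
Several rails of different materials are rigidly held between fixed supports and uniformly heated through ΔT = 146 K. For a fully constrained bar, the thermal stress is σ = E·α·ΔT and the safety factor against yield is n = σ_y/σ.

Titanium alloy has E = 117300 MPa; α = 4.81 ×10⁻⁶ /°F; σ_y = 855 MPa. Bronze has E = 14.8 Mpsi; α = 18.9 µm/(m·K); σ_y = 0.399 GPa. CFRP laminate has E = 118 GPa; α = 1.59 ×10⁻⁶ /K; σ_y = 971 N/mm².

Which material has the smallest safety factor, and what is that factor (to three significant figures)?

bronze, n = 1.42

With everything in SI (GPa, ×10⁻⁶/K, MPa):
  titanium alloy: E = 117.3, α = 8.66, σ_y = 855.0 → σ = 148 MPa, n = 5.77
  bronze: E = 102.0, α = 18.9, σ_y = 399.0 → σ = 282 MPa, n = 1.42
  CFRP laminate: E = 118.0, α = 1.59, σ_y = 971.0 → σ = 27.4 MPa, n = 35.4
The minimum is bronze at n = 1.42.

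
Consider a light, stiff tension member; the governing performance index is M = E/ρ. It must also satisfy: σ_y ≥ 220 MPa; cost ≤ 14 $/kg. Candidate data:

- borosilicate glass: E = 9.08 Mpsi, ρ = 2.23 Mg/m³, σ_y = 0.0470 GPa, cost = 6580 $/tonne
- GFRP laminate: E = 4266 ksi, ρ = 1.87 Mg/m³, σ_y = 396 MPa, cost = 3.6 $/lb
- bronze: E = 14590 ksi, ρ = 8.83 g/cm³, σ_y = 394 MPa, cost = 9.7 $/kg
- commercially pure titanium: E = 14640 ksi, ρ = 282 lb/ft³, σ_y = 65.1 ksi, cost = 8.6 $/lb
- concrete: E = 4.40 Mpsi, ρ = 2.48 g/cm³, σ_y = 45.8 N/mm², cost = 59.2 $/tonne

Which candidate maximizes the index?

Screen on constraints: σ_y ≥ 220 MPa; cost ≤ 14 $/kg. Survivors: GFRP laminate, bronze.
Convert each candidate to consistent units, then evaluate M:
  GFRP laminate: E = 29.41 GPa, ρ = 1870 kg/m³
  bronze: E = 100.6 GPa, ρ = 8830 kg/m³
  GFRP laminate: M = 15.7 MN·m/kg
  bronze: M = 11.4 MN·m/kg
Highest index: GFRP laminate.

GFRP laminate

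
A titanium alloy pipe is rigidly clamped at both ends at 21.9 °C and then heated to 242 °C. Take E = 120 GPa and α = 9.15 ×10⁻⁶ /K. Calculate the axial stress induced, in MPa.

242 MPa

ΔT = 220.1 K. Constrained thermal stress σ = E·α·ΔT = 120.0×10³ MPa × 9.15×10⁻⁶ × 220.1 = 242 MPa (compressive).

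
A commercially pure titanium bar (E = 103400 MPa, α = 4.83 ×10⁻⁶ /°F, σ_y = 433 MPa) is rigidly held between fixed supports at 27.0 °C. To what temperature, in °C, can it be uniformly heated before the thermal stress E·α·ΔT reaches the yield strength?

E = 103400 MPa = 103.4 GPa.
α = 4.83×10⁻⁶/°F × 9/5 = 8.69×10⁻⁶/K.
E·α·ΔT = 433.0 MPa ⇒ ΔT = 433.0 / (103.4×10³ × 8.69×10⁻⁶) = 481.7 K.
T = 27.0 + 481.7 = 508.7 °C.

509 °C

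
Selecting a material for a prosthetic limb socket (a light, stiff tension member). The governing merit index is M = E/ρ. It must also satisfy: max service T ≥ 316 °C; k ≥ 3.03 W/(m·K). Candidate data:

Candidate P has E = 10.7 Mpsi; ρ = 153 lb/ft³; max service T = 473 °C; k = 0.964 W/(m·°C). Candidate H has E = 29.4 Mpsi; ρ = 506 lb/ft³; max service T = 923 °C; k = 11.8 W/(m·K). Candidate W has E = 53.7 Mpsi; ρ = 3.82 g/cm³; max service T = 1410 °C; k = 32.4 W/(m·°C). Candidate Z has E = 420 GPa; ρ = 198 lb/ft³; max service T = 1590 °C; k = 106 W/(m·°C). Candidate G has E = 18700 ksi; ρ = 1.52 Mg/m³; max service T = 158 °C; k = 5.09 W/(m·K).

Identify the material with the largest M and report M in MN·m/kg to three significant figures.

Screen on constraints: max service T ≥ 316 °C; k ≥ 3.03 W/(m·K). Survivors: candidate H, candidate W, candidate Z.
In SI units:
  candidate H: E = 202.7 GPa, ρ = 8105 kg/m³
  candidate W: E = 370.2 GPa, ρ = 3820 kg/m³
  candidate Z: E = 420.0 GPa, ρ = 3172 kg/m³
  candidate Z: M = 132 MN·m/kg
  candidate W: M = 96.9 MN·m/kg
  candidate H: M = 25.0 MN·m/kg
Candidate Z ranks first.

candidate Z, M = 132 MN·m/kg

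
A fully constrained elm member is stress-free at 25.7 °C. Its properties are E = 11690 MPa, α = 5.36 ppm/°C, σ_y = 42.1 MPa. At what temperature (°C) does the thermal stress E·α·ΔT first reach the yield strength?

698 °C

E = 11690 MPa = 11.69 GPa.
E·α·ΔT = 42.10 MPa ⇒ ΔT = 42.10 / (11.69×10³ × 5.36×10⁻⁶) = 671.9 K.
T = 25.7 + 671.9 = 697.6 °C.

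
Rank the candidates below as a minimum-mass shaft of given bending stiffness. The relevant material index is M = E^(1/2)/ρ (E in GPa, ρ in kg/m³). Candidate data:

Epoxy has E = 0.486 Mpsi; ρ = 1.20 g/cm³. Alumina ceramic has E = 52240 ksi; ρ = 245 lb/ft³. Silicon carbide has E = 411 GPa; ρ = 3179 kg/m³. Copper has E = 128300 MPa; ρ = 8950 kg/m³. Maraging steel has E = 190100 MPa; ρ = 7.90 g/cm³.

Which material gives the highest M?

Normalizing units and computing the index:
  epoxy: E = 3.351 GPa, ρ = 1200 kg/m³
  alumina ceramic: E = 360.2 GPa, ρ = 3925 kg/m³
  silicon carbide: E = 411.0 GPa, ρ = 3179 kg/m³
  copper: E = 128.3 GPa, ρ = 8950 kg/m³
  maraging steel: E = 190.1 GPa, ρ = 7900 kg/m³
  silicon carbide: M = 6.38×10⁻³
  alumina ceramic: M = 4.84×10⁻³
  maraging steel: M = 1.75×10⁻³
  epoxy: M = 1.53×10⁻³
  copper: M = 1.27×10⁻³
Silicon carbide has the largest M.

silicon carbide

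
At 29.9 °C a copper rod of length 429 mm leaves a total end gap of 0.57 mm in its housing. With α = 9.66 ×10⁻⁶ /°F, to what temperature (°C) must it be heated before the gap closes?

106 °C

α = 9.66×10⁻⁶/°F × 9/5 = 17.4×10⁻⁶/K.
α·L₀·ΔT = 0.57 mm ⇒ ΔT = 0.57 / (17.4×10⁻⁶ × 429.0) = 76.41 K.
T = 29.9 + 76.41 = 106.3 °C.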